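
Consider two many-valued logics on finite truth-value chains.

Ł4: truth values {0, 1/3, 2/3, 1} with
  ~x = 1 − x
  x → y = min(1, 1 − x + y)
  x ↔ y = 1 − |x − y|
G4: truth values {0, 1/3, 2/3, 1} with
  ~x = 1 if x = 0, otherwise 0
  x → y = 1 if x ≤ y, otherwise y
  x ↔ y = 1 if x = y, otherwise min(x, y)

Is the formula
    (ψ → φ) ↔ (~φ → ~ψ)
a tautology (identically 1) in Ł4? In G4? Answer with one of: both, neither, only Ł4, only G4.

In Ł4: every assignment gives 1 — tautology.
In G4: at φ = 1/3, ψ = 2/3 the value is 1/3 — not a tautology.

only Ł4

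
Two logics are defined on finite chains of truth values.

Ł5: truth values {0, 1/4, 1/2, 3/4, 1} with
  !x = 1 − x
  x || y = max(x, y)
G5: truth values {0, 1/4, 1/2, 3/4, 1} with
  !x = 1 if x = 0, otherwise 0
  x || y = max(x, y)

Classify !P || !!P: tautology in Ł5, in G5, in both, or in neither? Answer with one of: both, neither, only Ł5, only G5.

only G5

In Ł5: at P = 1/4 the value is 3/4 — not a tautology.
In G5: every assignment gives 1 — tautology.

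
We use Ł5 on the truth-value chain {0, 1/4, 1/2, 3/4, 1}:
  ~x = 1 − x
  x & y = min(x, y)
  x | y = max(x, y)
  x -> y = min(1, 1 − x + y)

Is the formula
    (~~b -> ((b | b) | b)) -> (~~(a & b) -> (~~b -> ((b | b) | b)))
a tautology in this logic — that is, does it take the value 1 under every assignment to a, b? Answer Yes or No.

At a = 1/2, b = 1/4, for instance:
~b = ~1/4 = 3/4
~~b = ~3/4 = 1/4
b | b = 1/4 | 1/4 = 1/4
(b | b) | b = 1/4 | 1/4 = 1/4
~~b -> ((b | b) | b) = 1/4 -> 1/4 = 1
a & b = 1/2 & 1/4 = 1/4
~(a & b) = ~1/4 = 3/4
~~(a & b) = ~3/4 = 1/4
~~(a & b) -> (~~b -> ((b | b) | b)) = 1/4 -> 1 = 1
(~~b -> ((b | b) | b)) -> (~~(a & b) -> (~~b -> ((b | b) | b))) = 1 -> 1 = 1
and checking the remaining 24 assignments likewise gives ≥ 1 in every case.

Yes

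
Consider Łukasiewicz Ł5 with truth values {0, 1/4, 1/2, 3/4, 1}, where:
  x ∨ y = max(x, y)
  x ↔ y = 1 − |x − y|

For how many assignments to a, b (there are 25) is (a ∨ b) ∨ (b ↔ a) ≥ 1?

13

value 1: 13 assignments (counts)
value 3/4: 10 assignments
value 1/2: 2 assignments
So 13 of the 25 assignments meet the threshold.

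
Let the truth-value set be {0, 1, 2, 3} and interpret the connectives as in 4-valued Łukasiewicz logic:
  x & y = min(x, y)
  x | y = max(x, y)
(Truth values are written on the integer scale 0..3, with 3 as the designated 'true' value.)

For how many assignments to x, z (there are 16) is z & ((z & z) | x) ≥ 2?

x = 0, z = 0 ↦ 0  <
x = 0, z = 1 ↦ 1  <
x = 0, z = 2 ↦ 2  ≥
x = 0, z = 3 ↦ 3  ≥
x = 1, z = 0 ↦ 0  <
x = 1, z = 1 ↦ 1  <
x = 1, z = 2 ↦ 2  ≥
x = 1, z = 3 ↦ 3  ≥
x = 2, z = 0 ↦ 0  <
x = 2, z = 1 ↦ 1  <
x = 2, z = 2 ↦ 2  ≥
x = 2, z = 3 ↦ 3  ≥
x = 3, z = 0 ↦ 0  <
x = 3, z = 1 ↦ 1  <
x = 3, z = 2 ↦ 2  ≥
x = 3, z = 3 ↦ 3  ≥
So 8 of the 16 assignments meet the threshold.

8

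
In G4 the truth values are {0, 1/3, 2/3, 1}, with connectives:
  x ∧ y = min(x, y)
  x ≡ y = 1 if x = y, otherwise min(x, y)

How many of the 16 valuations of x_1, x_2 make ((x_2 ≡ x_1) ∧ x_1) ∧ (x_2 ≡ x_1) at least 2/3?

4

x_1 = 0, x_2 = 0 ↦ 0  <
x_1 = 0, x_2 = 1/3 ↦ 0  <
x_1 = 0, x_2 = 2/3 ↦ 0  <
x_1 = 0, x_2 = 1 ↦ 0  <
x_1 = 1/3, x_2 = 0 ↦ 0  <
x_1 = 1/3, x_2 = 1/3 ↦ 1/3  <
x_1 = 1/3, x_2 = 2/3 ↦ 1/3  <
x_1 = 1/3, x_2 = 1 ↦ 1/3  <
x_1 = 2/3, x_2 = 0 ↦ 0  <
x_1 = 2/3, x_2 = 1/3 ↦ 1/3  <
x_1 = 2/3, x_2 = 2/3 ↦ 2/3  ≥
x_1 = 2/3, x_2 = 1 ↦ 2/3  ≥
x_1 = 1, x_2 = 0 ↦ 0  <
x_1 = 1, x_2 = 1/3 ↦ 1/3  <
x_1 = 1, x_2 = 2/3 ↦ 2/3  ≥
x_1 = 1, x_2 = 1 ↦ 1  ≥
So 4 of the 16 assignments meet the threshold.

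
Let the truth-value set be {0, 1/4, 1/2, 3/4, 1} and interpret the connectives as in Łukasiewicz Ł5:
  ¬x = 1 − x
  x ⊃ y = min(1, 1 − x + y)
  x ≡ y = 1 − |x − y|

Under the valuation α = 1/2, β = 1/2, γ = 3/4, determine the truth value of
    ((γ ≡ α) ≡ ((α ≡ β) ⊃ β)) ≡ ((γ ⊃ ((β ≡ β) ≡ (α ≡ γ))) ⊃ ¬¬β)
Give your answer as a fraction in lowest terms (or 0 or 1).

γ ≡ α = 3/4 ≡ 1/2 = 3/4
α ≡ β = 1/2 ≡ 1/2 = 1
(α ≡ β) ⊃ β = 1 ⊃ 1/2 = 1/2
(γ ≡ α) ≡ ((α ≡ β) ⊃ β) = 3/4 ≡ 1/2 = 3/4
β ≡ β = 1/2 ≡ 1/2 = 1
α ≡ γ = 1/2 ≡ 3/4 = 3/4
(β ≡ β) ≡ (α ≡ γ) = 1 ≡ 3/4 = 3/4
γ ⊃ ((β ≡ β) ≡ (α ≡ γ)) = 3/4 ⊃ 3/4 = 1
¬β = ¬1/2 = 1/2
¬¬β = ¬1/2 = 1/2
(γ ⊃ ((β ≡ β) ≡ (α ≡ γ))) ⊃ ¬¬β = 1 ⊃ 1/2 = 1/2
((γ ≡ α) ≡ ((α ≡ β) ⊃ β)) ≡ ((γ ⊃ ((β ≡ β) ≡ (α ≡ γ))) ⊃ ¬¬β) = 3/4 ≡ 1/2 = 3/4

3/4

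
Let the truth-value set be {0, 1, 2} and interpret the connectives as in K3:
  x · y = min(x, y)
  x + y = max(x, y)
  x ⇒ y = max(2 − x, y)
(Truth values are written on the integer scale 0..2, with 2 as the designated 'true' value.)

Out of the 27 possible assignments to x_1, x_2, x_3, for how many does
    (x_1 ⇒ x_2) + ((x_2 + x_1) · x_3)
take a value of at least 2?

17

value 2: 17 assignments (counts)
value 1: 9 assignments
value 0: 1 assignment
So 17 of the 27 assignments meet the threshold.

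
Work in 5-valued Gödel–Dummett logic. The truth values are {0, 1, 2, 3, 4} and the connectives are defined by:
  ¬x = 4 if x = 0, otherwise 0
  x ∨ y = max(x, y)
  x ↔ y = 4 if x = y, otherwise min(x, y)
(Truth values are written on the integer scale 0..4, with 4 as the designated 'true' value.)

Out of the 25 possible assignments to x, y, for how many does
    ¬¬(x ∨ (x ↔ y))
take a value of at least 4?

value 4: 21 assignments (counts)
value 0: 4 assignments
So 21 of the 25 assignments meet the threshold.

21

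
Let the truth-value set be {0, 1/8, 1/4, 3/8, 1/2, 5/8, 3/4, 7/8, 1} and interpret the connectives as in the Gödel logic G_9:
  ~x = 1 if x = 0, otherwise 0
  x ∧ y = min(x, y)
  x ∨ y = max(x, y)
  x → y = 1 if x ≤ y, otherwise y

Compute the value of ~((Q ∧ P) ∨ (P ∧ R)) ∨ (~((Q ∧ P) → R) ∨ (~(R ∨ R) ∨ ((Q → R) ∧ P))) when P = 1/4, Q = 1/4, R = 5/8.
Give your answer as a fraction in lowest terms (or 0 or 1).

1/4

Q ∧ P = 1/4 ∧ 1/4 = 1/4
P ∧ R = 1/4 ∧ 5/8 = 1/4
(Q ∧ P) ∨ (P ∧ R) = 1/4 ∨ 1/4 = 1/4
~((Q ∧ P) ∨ (P ∧ R)) = ~1/4 = 0
Q ∧ P = 1/4 ∧ 1/4 = 1/4
(Q ∧ P) → R = 1/4 → 5/8 = 1
~((Q ∧ P) → R) = ~1 = 0
R ∨ R = 5/8 ∨ 5/8 = 5/8
~(R ∨ R) = ~5/8 = 0
Q → R = 1/4 → 5/8 = 1
(Q → R) ∧ P = 1 ∧ 1/4 = 1/4
~(R ∨ R) ∨ ((Q → R) ∧ P) = 0 ∨ 1/4 = 1/4
~((Q ∧ P) → R) ∨ (~(R ∨ R) ∨ ((Q → R) ∧ P)) = 0 ∨ 1/4 = 1/4
~((Q ∧ P) ∨ (P ∧ R)) ∨ (~((Q ∧ P) → R) ∨ (~(R ∨ R) ∨ ((Q → R) ∧ P))) = 0 ∨ 1/4 = 1/4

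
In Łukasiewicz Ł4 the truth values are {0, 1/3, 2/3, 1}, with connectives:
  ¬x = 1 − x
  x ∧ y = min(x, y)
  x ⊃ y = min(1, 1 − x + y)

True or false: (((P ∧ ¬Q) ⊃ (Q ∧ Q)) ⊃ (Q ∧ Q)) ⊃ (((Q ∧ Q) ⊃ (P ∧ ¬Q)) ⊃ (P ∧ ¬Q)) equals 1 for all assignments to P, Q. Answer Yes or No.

P = 0, Q = 0 ↦ 1
P = 0, Q = 1/3 ↦ 1
P = 0, Q = 2/3 ↦ 1
P = 0, Q = 1 ↦ 1
P = 1/3, Q = 0 ↦ 1
P = 1/3, Q = 1/3 ↦ 1
P = 1/3, Q = 2/3 ↦ 1
P = 1/3, Q = 1 ↦ 1
P = 2/3, Q = 0 ↦ 1
P = 2/3, Q = 1/3 ↦ 1
P = 2/3, Q = 2/3 ↦ 1
P = 2/3, Q = 1 ↦ 1
P = 1, Q = 0 ↦ 1
P = 1, Q = 1/3 ↦ 1
P = 1, Q = 2/3 ↦ 1
P = 1, Q = 1 ↦ 1
Every assignment gives a value ≥ 1.

Yes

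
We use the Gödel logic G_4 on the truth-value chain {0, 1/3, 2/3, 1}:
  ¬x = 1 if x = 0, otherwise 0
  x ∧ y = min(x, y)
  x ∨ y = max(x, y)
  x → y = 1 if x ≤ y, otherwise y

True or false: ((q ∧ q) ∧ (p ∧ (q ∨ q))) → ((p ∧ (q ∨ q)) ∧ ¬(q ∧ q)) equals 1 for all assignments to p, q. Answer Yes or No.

Counterexample: take p = 1/3, q = 1/3.
q ∧ q = 1/3 ∧ 1/3 = 1/3
q ∨ q = 1/3 ∨ 1/3 = 1/3
p ∧ (q ∨ q) = 1/3 ∧ 1/3 = 1/3
(q ∧ q) ∧ (p ∧ (q ∨ q)) = 1/3 ∧ 1/3 = 1/3
q ∨ q = 1/3 ∨ 1/3 = 1/3
p ∧ (q ∨ q) = 1/3 ∧ 1/3 = 1/3
q ∧ q = 1/3 ∧ 1/3 = 1/3
¬(q ∧ q) = ¬1/3 = 0
(p ∧ (q ∨ q)) ∧ ¬(q ∧ q) = 1/3 ∧ 0 = 0
((q ∧ q) ∧ (p ∧ (q ∨ q))) → ((p ∧ (q ∨ q)) ∧ ¬(q ∧ q)) = 1/3 → 0 = 0
This gives 0 ≠ 1.

No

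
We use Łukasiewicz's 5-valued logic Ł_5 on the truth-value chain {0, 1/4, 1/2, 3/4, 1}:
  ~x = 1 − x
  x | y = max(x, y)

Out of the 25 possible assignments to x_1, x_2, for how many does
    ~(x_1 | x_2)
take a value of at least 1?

value 1: 1 assignment (counts)
value 3/4: 3 assignments
value 1/2: 5 assignments
value 1/4: 7 assignments
value 0: 9 assignments
So 1 of the 25 assignments meets the threshold.

1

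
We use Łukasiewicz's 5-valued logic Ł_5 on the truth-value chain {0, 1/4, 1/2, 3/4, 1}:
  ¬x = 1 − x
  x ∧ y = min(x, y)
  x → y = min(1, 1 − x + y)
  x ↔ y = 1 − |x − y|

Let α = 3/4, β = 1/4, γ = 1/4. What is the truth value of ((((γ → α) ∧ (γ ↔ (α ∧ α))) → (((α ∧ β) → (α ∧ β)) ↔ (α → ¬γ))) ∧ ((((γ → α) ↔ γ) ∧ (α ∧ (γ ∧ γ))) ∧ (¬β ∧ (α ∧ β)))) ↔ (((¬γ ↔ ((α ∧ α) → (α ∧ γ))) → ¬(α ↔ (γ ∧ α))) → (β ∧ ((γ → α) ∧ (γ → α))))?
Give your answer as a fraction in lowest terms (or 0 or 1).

3/4

γ → α = 1/4 → 3/4 = 1
α ∧ α = 3/4 ∧ 3/4 = 3/4
γ ↔ (α ∧ α) = 1/4 ↔ 3/4 = 1/2
(γ → α) ∧ (γ ↔ (α ∧ α)) = 1 ∧ 1/2 = 1/2
α ∧ β = 3/4 ∧ 1/4 = 1/4
α ∧ β = 3/4 ∧ 1/4 = 1/4
(α ∧ β) → (α ∧ β) = 1/4 → 1/4 = 1
¬γ = ¬1/4 = 3/4
α → ¬γ = 3/4 → 3/4 = 1
((α ∧ β) → (α ∧ β)) ↔ (α → ¬γ) = 1 ↔ 1 = 1
((γ → α) ∧ (γ ↔ (α ∧ α))) → (((α ∧ β) → (α ∧ β)) ↔ (α → ¬γ)) = 1/2 → 1 = 1
γ → α = 1/4 → 3/4 = 1
(γ → α) ↔ γ = 1 ↔ 1/4 = 1/4
γ ∧ γ = 1/4 ∧ 1/4 = 1/4
α ∧ (γ ∧ γ) = 3/4 ∧ 1/4 = 1/4
((γ → α) ↔ γ) ∧ (α ∧ (γ ∧ γ)) = 1/4 ∧ 1/4 = 1/4
¬β = ¬1/4 = 3/4
α ∧ β = 3/4 ∧ 1/4 = 1/4
¬β ∧ (α ∧ β) = 3/4 ∧ 1/4 = 1/4
(((γ → α) ↔ γ) ∧ (α ∧ (γ ∧ γ))) ∧ (¬β ∧ (α ∧ β)) = 1/4 ∧ 1/4 = 1/4
(((γ → α) ∧ (γ ↔ (α ∧ α))) → (((α ∧ β) → (α ∧ β)) ↔ (α → ¬γ))) ∧ ((((γ → α) ↔ γ) ∧ (α ∧ (γ ∧ γ))) ∧ (¬β ∧ (α ∧ β))) = 1 ∧ 1/4 = 1/4
¬γ = ¬1/4 = 3/4
α ∧ α = 3/4 ∧ 3/4 = 3/4
α ∧ γ = 3/4 ∧ 1/4 = 1/4
(α ∧ α) → (α ∧ γ) = 3/4 → 1/4 = 1/2
¬γ ↔ ((α ∧ α) → (α ∧ γ)) = 3/4 ↔ 1/2 = 3/4
γ ∧ α = 1/4 ∧ 3/4 = 1/4
α ↔ (γ ∧ α) = 3/4 ↔ 1/4 = 1/2
¬(α ↔ (γ ∧ α)) = ¬1/2 = 1/2
(¬γ ↔ ((α ∧ α) → (α ∧ γ))) → ¬(α ↔ (γ ∧ α)) = 3/4 → 1/2 = 3/4
γ → α = 1/4 → 3/4 = 1
γ → α = 1/4 → 3/4 = 1
(γ → α) ∧ (γ → α) = 1 ∧ 1 = 1
β ∧ ((γ → α) ∧ (γ → α)) = 1/4 ∧ 1 = 1/4
((¬γ ↔ ((α ∧ α) → (α ∧ γ))) → ¬(α ↔ (γ ∧ α))) → (β ∧ ((γ → α) ∧ (γ → α))) = 3/4 → 1/4 = 1/2
((((γ → α) ∧ (γ ↔ (α ∧ α))) → (((α ∧ β) → (α ∧ β)) ↔ (α → ¬γ))) ∧ ((((γ → α) ↔ γ) ∧ (α ∧ (γ ∧ γ))) ∧ (¬β ∧ (α ∧ β)))) ↔ (((¬γ ↔ ((α ∧ α) → (α ∧ γ))) → ¬(α ↔ (γ ∧ α))) → (β ∧ ((γ → α) ∧ (γ → α)))) = 1/4 ↔ 1/2 = 3/4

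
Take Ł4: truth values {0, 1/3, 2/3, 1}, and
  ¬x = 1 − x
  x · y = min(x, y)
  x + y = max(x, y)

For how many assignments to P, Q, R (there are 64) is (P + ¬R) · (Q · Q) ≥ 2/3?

24

value 1: 7 assignments (counts)
value 2/3: 17 assignments (counts)
value 1/3: 21 assignments
value 0: 19 assignments
So 24 of the 64 assignments meet the threshold.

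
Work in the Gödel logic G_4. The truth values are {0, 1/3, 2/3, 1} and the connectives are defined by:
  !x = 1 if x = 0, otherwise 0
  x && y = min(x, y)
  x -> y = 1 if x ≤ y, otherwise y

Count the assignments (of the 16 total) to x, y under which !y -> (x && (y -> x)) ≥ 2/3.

x = 0, y = 0 ↦ 0  <
x = 0, y = 1/3 ↦ 1  ≥
x = 0, y = 2/3 ↦ 1  ≥
x = 0, y = 1 ↦ 1  ≥
x = 1/3, y = 0 ↦ 1/3  <
x = 1/3, y = 1/3 ↦ 1  ≥
x = 1/3, y = 2/3 ↦ 1  ≥
x = 1/3, y = 1 ↦ 1  ≥
x = 2/3, y = 0 ↦ 2/3  ≥
x = 2/3, y = 1/3 ↦ 1  ≥
x = 2/3, y = 2/3 ↦ 1  ≥
x = 2/3, y = 1 ↦ 1  ≥
x = 1, y = 0 ↦ 1  ≥
x = 1, y = 1/3 ↦ 1  ≥
x = 1, y = 2/3 ↦ 1  ≥
x = 1, y = 1 ↦ 1  ≥
So 14 of the 16 assignments meet the threshold.

14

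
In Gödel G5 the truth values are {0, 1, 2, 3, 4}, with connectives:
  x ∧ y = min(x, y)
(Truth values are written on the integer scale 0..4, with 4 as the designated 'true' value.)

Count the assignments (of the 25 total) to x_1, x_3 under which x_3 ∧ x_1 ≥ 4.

value 4: 1 assignment (counts)
value 3: 3 assignments
value 2: 5 assignments
value 1: 7 assignments
value 0: 9 assignments
So 1 of the 25 assignments meets the threshold.

1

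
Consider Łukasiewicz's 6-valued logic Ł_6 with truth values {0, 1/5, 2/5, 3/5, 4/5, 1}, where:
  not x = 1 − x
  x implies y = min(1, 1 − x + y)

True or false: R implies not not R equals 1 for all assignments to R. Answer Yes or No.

R = 0 ↦ 1
R = 1/5 ↦ 1
R = 2/5 ↦ 1
R = 3/5 ↦ 1
R = 4/5 ↦ 1
R = 1 ↦ 1
Every assignment gives a value ≥ 1.

Yes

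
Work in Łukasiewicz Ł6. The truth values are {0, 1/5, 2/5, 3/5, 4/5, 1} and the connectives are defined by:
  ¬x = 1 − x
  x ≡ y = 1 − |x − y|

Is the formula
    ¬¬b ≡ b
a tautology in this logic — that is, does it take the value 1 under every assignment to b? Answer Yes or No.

Yes

b = 0 ↦ 1
b = 1/5 ↦ 1
b = 2/5 ↦ 1
b = 3/5 ↦ 1
b = 4/5 ↦ 1
b = 1 ↦ 1
Every assignment gives a value ≥ 1.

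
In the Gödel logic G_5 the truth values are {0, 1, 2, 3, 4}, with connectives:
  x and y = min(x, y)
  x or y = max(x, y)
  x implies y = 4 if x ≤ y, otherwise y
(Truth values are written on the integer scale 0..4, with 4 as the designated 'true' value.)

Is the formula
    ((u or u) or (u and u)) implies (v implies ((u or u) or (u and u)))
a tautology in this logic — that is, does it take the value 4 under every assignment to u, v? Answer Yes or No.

At u = 2, v = 1, for instance:
u or u = 2 or 2 = 2
u and u = 2 and 2 = 2
(u or u) or (u and u) = 2 or 2 = 2
v implies ((u or u) or (u and u)) = 1 implies 2 = 4
((u or u) or (u and u)) implies (v implies ((u or u) or (u and u))) = 2 implies 4 = 4
and checking the remaining 24 assignments likewise gives ≥ 4 in every case.

Yes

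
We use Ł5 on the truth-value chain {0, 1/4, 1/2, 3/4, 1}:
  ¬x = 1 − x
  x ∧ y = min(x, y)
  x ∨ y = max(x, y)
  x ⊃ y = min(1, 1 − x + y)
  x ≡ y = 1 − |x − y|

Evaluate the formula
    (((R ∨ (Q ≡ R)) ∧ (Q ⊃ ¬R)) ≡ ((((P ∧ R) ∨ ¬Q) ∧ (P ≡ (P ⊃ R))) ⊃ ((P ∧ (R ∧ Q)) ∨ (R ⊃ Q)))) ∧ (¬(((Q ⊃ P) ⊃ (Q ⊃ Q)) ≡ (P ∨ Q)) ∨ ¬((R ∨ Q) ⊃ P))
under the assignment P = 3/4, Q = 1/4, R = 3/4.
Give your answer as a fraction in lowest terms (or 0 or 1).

1/4

Q ≡ R = 1/4 ≡ 3/4 = 1/2
R ∨ (Q ≡ R) = 3/4 ∨ 1/2 = 3/4
¬R = ¬3/4 = 1/4
Q ⊃ ¬R = 1/4 ⊃ 1/4 = 1
(R ∨ (Q ≡ R)) ∧ (Q ⊃ ¬R) = 3/4 ∧ 1 = 3/4
P ∧ R = 3/4 ∧ 3/4 = 3/4
¬Q = ¬1/4 = 3/4
(P ∧ R) ∨ ¬Q = 3/4 ∨ 3/4 = 3/4
P ⊃ R = 3/4 ⊃ 3/4 = 1
P ≡ (P ⊃ R) = 3/4 ≡ 1 = 3/4
((P ∧ R) ∨ ¬Q) ∧ (P ≡ (P ⊃ R)) = 3/4 ∧ 3/4 = 3/4
R ∧ Q = 3/4 ∧ 1/4 = 1/4
P ∧ (R ∧ Q) = 3/4 ∧ 1/4 = 1/4
R ⊃ Q = 3/4 ⊃ 1/4 = 1/2
(P ∧ (R ∧ Q)) ∨ (R ⊃ Q) = 1/4 ∨ 1/2 = 1/2
(((P ∧ R) ∨ ¬Q) ∧ (P ≡ (P ⊃ R))) ⊃ ((P ∧ (R ∧ Q)) ∨ (R ⊃ Q)) = 3/4 ⊃ 1/2 = 3/4
((R ∨ (Q ≡ R)) ∧ (Q ⊃ ¬R)) ≡ ((((P ∧ R) ∨ ¬Q) ∧ (P ≡ (P ⊃ R))) ⊃ ((P ∧ (R ∧ Q)) ∨ (R ⊃ Q))) = 3/4 ≡ 3/4 = 1
Q ⊃ P = 1/4 ⊃ 3/4 = 1
Q ⊃ Q = 1/4 ⊃ 1/4 = 1
(Q ⊃ P) ⊃ (Q ⊃ Q) = 1 ⊃ 1 = 1
P ∨ Q = 3/4 ∨ 1/4 = 3/4
((Q ⊃ P) ⊃ (Q ⊃ Q)) ≡ (P ∨ Q) = 1 ≡ 3/4 = 3/4
¬(((Q ⊃ P) ⊃ (Q ⊃ Q)) ≡ (P ∨ Q)) = ¬3/4 = 1/4
R ∨ Q = 3/4 ∨ 1/4 = 3/4
(R ∨ Q) ⊃ P = 3/4 ⊃ 3/4 = 1
¬((R ∨ Q) ⊃ P) = ¬1 = 0
¬(((Q ⊃ P) ⊃ (Q ⊃ Q)) ≡ (P ∨ Q)) ∨ ¬((R ∨ Q) ⊃ P) = 1/4 ∨ 0 = 1/4
(((R ∨ (Q ≡ R)) ∧ (Q ⊃ ¬R)) ≡ ((((P ∧ R) ∨ ¬Q) ∧ (P ≡ (P ⊃ R))) ⊃ ((P ∧ (R ∧ Q)) ∨ (R ⊃ Q)))) ∧ (¬(((Q ⊃ P) ⊃ (Q ⊃ Q)) ≡ (P ∨ Q)) ∨ ¬((R ∨ Q) ⊃ P)) = 1 ∧ 1/4 = 1/4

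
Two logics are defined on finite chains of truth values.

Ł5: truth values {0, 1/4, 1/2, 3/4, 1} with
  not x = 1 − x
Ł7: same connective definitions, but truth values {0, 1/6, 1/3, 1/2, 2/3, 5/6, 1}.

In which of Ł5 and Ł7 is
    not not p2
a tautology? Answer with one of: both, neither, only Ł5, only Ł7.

neither

In Ł5: at p2 = 0 the value is 0 — not a tautology.
In Ł7: at p2 = 0 the value is 0 — not a tautology.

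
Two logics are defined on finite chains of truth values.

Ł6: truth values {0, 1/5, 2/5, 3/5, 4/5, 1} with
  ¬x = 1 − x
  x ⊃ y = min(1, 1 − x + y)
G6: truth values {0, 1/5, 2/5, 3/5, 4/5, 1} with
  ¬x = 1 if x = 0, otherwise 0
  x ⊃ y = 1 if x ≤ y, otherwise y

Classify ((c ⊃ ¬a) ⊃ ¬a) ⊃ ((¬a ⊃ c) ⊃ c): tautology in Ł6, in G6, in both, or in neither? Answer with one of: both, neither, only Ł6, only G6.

only Ł6

In Ł6: every assignment gives 1 — tautology.
In G6: at a = 1/5, c = 1/5 the value is 1/5 — not a tautology.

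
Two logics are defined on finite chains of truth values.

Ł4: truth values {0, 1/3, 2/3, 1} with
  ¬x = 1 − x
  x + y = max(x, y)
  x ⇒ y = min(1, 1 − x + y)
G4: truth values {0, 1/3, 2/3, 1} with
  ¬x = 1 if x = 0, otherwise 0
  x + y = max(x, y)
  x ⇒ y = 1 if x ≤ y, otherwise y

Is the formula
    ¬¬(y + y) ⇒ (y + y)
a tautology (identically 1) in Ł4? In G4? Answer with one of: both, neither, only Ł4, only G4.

In Ł4: every assignment gives 1 — tautology.
In G4: at y = 1/3 the value is 1/3 — not a tautology.

only Ł4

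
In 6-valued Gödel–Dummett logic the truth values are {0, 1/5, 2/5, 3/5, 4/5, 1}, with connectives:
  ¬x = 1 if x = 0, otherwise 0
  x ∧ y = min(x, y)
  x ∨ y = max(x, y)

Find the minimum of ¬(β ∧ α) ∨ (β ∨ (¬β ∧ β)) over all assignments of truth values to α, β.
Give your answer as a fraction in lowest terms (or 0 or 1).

1/5

Take α = 1/5, β = 1/5:
β ∧ α = 1/5 ∧ 1/5 = 1/5
¬(β ∧ α) = ¬1/5 = 0
¬β = ¬1/5 = 0
¬β ∧ β = 0 ∧ 1/5 = 0
β ∨ (¬β ∧ β) = 1/5 ∨ 0 = 1/5
¬(β ∧ α) ∨ (β ∨ (¬β ∧ β)) = 0 ∨ 1/5 = 1/5
No assignment yields a value below 1/5, so this is the minimum.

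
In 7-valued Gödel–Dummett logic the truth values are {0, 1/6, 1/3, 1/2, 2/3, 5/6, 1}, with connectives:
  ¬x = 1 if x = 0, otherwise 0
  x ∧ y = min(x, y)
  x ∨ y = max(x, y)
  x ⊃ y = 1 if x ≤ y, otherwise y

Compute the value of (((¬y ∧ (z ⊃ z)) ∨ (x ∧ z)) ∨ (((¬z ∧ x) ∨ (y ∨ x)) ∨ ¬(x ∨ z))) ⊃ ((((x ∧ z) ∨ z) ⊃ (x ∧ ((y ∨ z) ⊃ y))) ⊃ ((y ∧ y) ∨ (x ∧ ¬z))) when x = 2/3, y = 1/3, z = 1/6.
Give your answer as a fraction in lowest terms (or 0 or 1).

1/3

¬y = ¬1/3 = 0
z ⊃ z = 1/6 ⊃ 1/6 = 1
¬y ∧ (z ⊃ z) = 0 ∧ 1 = 0
x ∧ z = 2/3 ∧ 1/6 = 1/6
(¬y ∧ (z ⊃ z)) ∨ (x ∧ z) = 0 ∨ 1/6 = 1/6
¬z = ¬1/6 = 0
¬z ∧ x = 0 ∧ 2/3 = 0
y ∨ x = 1/3 ∨ 2/3 = 2/3
(¬z ∧ x) ∨ (y ∨ x) = 0 ∨ 2/3 = 2/3
x ∨ z = 2/3 ∨ 1/6 = 2/3
¬(x ∨ z) = ¬2/3 = 0
((¬z ∧ x) ∨ (y ∨ x)) ∨ ¬(x ∨ z) = 2/3 ∨ 0 = 2/3
((¬y ∧ (z ⊃ z)) ∨ (x ∧ z)) ∨ (((¬z ∧ x) ∨ (y ∨ x)) ∨ ¬(x ∨ z)) = 1/6 ∨ 2/3 = 2/3
x ∧ z = 2/3 ∧ 1/6 = 1/6
(x ∧ z) ∨ z = 1/6 ∨ 1/6 = 1/6
y ∨ z = 1/3 ∨ 1/6 = 1/3
(y ∨ z) ⊃ y = 1/3 ⊃ 1/3 = 1
x ∧ ((y ∨ z) ⊃ y) = 2/3 ∧ 1 = 2/3
((x ∧ z) ∨ z) ⊃ (x ∧ ((y ∨ z) ⊃ y)) = 1/6 ⊃ 2/3 = 1
y ∧ y = 1/3 ∧ 1/3 = 1/3
¬z = ¬1/6 = 0
x ∧ ¬z = 2/3 ∧ 0 = 0
(y ∧ y) ∨ (x ∧ ¬z) = 1/3 ∨ 0 = 1/3
(((x ∧ z) ∨ z) ⊃ (x ∧ ((y ∨ z) ⊃ y))) ⊃ ((y ∧ y) ∨ (x ∧ ¬z)) = 1 ⊃ 1/3 = 1/3
(((¬y ∧ (z ⊃ z)) ∨ (x ∧ z)) ∨ (((¬z ∧ x) ∨ (y ∨ x)) ∨ ¬(x ∨ z))) ⊃ ((((x ∧ z) ∨ z) ⊃ (x ∧ ((y ∨ z) ⊃ y))) ⊃ ((y ∧ y) ∨ (x ∧ ¬z))) = 2/3 ⊃ 1/3 = 1/3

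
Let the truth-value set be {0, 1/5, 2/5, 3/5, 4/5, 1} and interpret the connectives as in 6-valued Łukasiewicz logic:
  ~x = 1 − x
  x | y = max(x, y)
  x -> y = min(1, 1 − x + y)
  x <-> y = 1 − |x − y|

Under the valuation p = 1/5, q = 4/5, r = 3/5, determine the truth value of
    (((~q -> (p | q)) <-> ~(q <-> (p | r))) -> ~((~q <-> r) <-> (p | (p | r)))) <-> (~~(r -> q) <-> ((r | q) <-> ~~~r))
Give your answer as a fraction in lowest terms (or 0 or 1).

~q = ~4/5 = 1/5
p | q = 1/5 | 4/5 = 4/5
~q -> (p | q) = 1/5 -> 4/5 = 1
p | r = 1/5 | 3/5 = 3/5
q <-> (p | r) = 4/5 <-> 3/5 = 4/5
~(q <-> (p | r)) = ~4/5 = 1/5
(~q -> (p | q)) <-> ~(q <-> (p | r)) = 1 <-> 1/5 = 1/5
~q = ~4/5 = 1/5
~q <-> r = 1/5 <-> 3/5 = 3/5
p | r = 1/5 | 3/5 = 3/5
p | (p | r) = 1/5 | 3/5 = 3/5
(~q <-> r) <-> (p | (p | r)) = 3/5 <-> 3/5 = 1
~((~q <-> r) <-> (p | (p | r))) = ~1 = 0
((~q -> (p | q)) <-> ~(q <-> (p | r))) -> ~((~q <-> r) <-> (p | (p | r))) = 1/5 -> 0 = 4/5
r -> q = 3/5 -> 4/5 = 1
~(r -> q) = ~1 = 0
~~(r -> q) = ~0 = 1
r | q = 3/5 | 4/5 = 4/5
~r = ~3/5 = 2/5
~~r = ~2/5 = 3/5
~~~r = ~3/5 = 2/5
(r | q) <-> ~~~r = 4/5 <-> 2/5 = 3/5
~~(r -> q) <-> ((r | q) <-> ~~~r) = 1 <-> 3/5 = 3/5
(((~q -> (p | q)) <-> ~(q <-> (p | r))) -> ~((~q <-> r) <-> (p | (p | r)))) <-> (~~(r -> q) <-> ((r | q) <-> ~~~r)) = 4/5 <-> 3/5 = 4/5

4/5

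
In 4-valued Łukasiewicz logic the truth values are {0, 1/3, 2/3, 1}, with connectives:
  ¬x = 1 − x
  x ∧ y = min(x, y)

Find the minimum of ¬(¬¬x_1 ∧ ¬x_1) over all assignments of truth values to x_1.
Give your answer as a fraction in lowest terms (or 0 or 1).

2/3

Take x_1 = 1/3:
¬x_1 = ¬1/3 = 2/3
¬¬x_1 = ¬2/3 = 1/3
¬x_1 = ¬1/3 = 2/3
¬¬x_1 ∧ ¬x_1 = 1/3 ∧ 2/3 = 1/3
¬(¬¬x_1 ∧ ¬x_1) = ¬1/3 = 2/3
No assignment yields a value below 2/3, so this is the minimum.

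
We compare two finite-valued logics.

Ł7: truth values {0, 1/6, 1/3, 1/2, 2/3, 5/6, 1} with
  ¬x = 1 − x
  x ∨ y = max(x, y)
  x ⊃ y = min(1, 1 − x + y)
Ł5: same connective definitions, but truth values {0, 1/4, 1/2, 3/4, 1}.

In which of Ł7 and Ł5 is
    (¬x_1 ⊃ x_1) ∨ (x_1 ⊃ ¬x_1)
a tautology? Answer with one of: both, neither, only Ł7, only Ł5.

both

In Ł7: every assignment gives 1 — tautology.
In Ł5: every assignment gives 1 — tautology.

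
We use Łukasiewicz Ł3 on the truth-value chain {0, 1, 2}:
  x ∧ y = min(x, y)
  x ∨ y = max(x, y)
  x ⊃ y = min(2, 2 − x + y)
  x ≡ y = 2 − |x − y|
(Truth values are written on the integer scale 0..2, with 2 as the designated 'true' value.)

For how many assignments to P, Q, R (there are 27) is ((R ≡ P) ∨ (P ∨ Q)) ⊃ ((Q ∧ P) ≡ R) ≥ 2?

value 2: 14 assignments (counts)
value 1: 10 assignments
value 0: 3 assignments
So 14 of the 27 assignments meet the threshold.

14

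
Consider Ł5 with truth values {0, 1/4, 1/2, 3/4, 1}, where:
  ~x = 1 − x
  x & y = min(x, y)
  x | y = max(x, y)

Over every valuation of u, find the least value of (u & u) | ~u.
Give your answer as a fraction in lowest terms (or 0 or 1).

Take u = 1/2:
u & u = 1/2 & 1/2 = 1/2
~u = ~1/2 = 1/2
(u & u) | ~u = 1/2 | 1/2 = 1/2
No assignment yields a value below 1/2, so this is the minimum.

1/2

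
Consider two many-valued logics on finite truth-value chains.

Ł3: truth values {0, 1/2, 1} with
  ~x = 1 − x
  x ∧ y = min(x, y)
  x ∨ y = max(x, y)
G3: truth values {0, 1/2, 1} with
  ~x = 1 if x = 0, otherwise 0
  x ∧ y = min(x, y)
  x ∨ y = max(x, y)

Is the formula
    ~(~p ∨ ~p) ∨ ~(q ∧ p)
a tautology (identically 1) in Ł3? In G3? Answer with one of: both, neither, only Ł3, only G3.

In Ł3: at p = 1/2, q = 1/2 the value is 1/2 — not a tautology.
In G3: every assignment gives 1 — tautology.

only G3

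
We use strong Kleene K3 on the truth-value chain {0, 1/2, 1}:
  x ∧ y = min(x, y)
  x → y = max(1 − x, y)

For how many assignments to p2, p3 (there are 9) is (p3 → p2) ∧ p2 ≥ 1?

p2 = 0, p3 = 0 ↦ 0  <
p2 = 0, p3 = 1/2 ↦ 0  <
p2 = 0, p3 = 1 ↦ 0  <
p2 = 1/2, p3 = 0 ↦ 1/2  <
p2 = 1/2, p3 = 1/2 ↦ 1/2  <
p2 = 1/2, p3 = 1 ↦ 1/2  <
p2 = 1, p3 = 0 ↦ 1  ≥
p2 = 1, p3 = 1/2 ↦ 1  ≥
p2 = 1, p3 = 1 ↦ 1  ≥
So 3 of the 9 assignments meet the threshold.

3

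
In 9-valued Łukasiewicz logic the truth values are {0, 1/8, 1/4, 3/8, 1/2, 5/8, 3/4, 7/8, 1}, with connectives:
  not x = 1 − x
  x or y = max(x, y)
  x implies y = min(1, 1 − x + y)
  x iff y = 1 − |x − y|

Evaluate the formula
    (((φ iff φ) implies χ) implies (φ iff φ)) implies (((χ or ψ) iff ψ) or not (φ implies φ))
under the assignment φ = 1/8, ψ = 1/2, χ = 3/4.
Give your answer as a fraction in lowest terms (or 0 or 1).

3/4

φ iff φ = 1/8 iff 1/8 = 1
(φ iff φ) implies χ = 1 implies 3/4 = 3/4
φ iff φ = 1/8 iff 1/8 = 1
((φ iff φ) implies χ) implies (φ iff φ) = 3/4 implies 1 = 1
χ or ψ = 3/4 or 1/2 = 3/4
(χ or ψ) iff ψ = 3/4 iff 1/2 = 3/4
φ implies φ = 1/8 implies 1/8 = 1
not (φ implies φ) = not 1 = 0
((χ or ψ) iff ψ) or not (φ implies φ) = 3/4 or 0 = 3/4
(((φ iff φ) implies χ) implies (φ iff φ)) implies (((χ or ψ) iff ψ) or not (φ implies φ)) = 1 implies 3/4 = 3/4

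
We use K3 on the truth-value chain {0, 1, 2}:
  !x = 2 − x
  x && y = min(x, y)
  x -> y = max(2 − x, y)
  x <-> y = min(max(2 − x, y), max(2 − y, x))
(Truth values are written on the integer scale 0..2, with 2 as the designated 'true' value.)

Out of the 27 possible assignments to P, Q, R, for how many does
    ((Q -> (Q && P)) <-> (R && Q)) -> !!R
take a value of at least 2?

value 2: 16 assignments (counts)
value 1: 10 assignments
value 0: 1 assignment
So 16 of the 27 assignments meet the threshold.

16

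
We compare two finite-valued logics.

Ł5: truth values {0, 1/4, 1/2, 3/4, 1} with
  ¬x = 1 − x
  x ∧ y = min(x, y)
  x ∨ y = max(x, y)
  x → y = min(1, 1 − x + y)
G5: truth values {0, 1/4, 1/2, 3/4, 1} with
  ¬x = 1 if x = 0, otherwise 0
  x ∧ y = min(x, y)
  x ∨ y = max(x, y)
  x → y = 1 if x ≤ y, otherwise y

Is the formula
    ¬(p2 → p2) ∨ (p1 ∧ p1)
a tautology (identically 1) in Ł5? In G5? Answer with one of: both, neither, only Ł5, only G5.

neither

In Ł5: at p1 = 0, p2 = 0 the value is 0 — not a tautology.
In G5: at p1 = 0, p2 = 0 the value is 0 — not a tautology.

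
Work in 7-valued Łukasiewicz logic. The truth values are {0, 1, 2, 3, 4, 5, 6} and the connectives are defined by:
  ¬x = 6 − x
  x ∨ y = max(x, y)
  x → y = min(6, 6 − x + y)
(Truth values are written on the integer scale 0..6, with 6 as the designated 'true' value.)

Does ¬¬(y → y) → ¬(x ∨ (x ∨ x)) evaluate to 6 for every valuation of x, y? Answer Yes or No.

No

Counterexample: take x = 1, y = 0.
y → y = 0 → 0 = 6
¬(y → y) = ¬6 = 0
¬¬(y → y) = ¬0 = 6
x ∨ x = 1 ∨ 1 = 1
x ∨ (x ∨ x) = 1 ∨ 1 = 1
¬(x ∨ (x ∨ x)) = ¬1 = 5
¬¬(y → y) → ¬(x ∨ (x ∨ x)) = 6 → 5 = 5
This gives 5 ≠ 6.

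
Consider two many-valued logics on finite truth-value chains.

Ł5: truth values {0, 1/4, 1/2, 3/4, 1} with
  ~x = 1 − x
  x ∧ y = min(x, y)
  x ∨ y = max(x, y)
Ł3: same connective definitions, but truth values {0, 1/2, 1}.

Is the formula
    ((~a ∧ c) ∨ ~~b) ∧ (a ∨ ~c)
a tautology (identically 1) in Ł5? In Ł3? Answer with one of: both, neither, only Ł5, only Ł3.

In Ł5: at a = 0, b = 0, c = 0 the value is 0 — not a tautology.
In Ł3: at a = 0, b = 0, c = 0 the value is 0 — not a tautology.

neither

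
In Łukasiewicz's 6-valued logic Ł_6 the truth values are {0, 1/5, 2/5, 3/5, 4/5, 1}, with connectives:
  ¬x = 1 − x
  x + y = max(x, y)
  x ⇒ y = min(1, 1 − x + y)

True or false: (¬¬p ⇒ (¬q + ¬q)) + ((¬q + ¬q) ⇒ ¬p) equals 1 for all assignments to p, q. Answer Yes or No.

No

Counterexample: take p = 4/5, q = 2/5.
¬p = ¬4/5 = 1/5
¬¬p = ¬1/5 = 4/5
¬q = ¬2/5 = 3/5
¬q = ¬2/5 = 3/5
¬q + ¬q = 3/5 + 3/5 = 3/5
¬¬p ⇒ (¬q + ¬q) = 4/5 ⇒ 3/5 = 4/5
¬q = ¬2/5 = 3/5
¬q = ¬2/5 = 3/5
¬q + ¬q = 3/5 + 3/5 = 3/5
¬p = ¬4/5 = 1/5
(¬q + ¬q) ⇒ ¬p = 3/5 ⇒ 1/5 = 3/5
(¬¬p ⇒ (¬q + ¬q)) + ((¬q + ¬q) ⇒ ¬p) = 4/5 + 3/5 = 4/5
This gives 4/5 ≠ 1.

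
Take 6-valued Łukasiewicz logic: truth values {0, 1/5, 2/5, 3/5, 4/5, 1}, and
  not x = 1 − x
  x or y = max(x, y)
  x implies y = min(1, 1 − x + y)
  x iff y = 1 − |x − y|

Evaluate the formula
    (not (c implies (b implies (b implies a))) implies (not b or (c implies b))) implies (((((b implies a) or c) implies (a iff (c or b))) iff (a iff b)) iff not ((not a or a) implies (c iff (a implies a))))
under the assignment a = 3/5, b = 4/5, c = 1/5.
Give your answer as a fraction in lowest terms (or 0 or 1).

3/5

b implies a = 4/5 implies 3/5 = 4/5
b implies (b implies a) = 4/5 implies 4/5 = 1
c implies (b implies (b implies a)) = 1/5 implies 1 = 1
not (c implies (b implies (b implies a))) = not 1 = 0
not b = not 4/5 = 1/5
c implies b = 1/5 implies 4/5 = 1
not b or (c implies b) = 1/5 or 1 = 1
not (c implies (b implies (b implies a))) implies (not b or (c implies b)) = 0 implies 1 = 1
b implies a = 4/5 implies 3/5 = 4/5
(b implies a) or c = 4/5 or 1/5 = 4/5
c or b = 1/5 or 4/5 = 4/5
a iff (c or b) = 3/5 iff 4/5 = 4/5
((b implies a) or c) implies (a iff (c or b)) = 4/5 implies 4/5 = 1
a iff b = 3/5 iff 4/5 = 4/5
(((b implies a) or c) implies (a iff (c or b))) iff (a iff b) = 1 iff 4/5 = 4/5
not a = not 3/5 = 2/5
not a or a = 2/5 or 3/5 = 3/5
a implies a = 3/5 implies 3/5 = 1
c iff (a implies a) = 1/5 iff 1 = 1/5
(not a or a) implies (c iff (a implies a)) = 3/5 implies 1/5 = 3/5
not ((not a or a) implies (c iff (a implies a))) = not 3/5 = 2/5
((((b implies a) or c) implies (a iff (c or b))) iff (a iff b)) iff not ((not a or a) implies (c iff (a implies a))) = 4/5 iff 2/5 = 3/5
(not (c implies (b implies (b implies a))) implies (not b or (c implies b))) implies (((((b implies a) or c) implies (a iff (c or b))) iff (a iff b)) iff not ((not a or a) implies (c iff (a implies a)))) = 1 implies 3/5 = 3/5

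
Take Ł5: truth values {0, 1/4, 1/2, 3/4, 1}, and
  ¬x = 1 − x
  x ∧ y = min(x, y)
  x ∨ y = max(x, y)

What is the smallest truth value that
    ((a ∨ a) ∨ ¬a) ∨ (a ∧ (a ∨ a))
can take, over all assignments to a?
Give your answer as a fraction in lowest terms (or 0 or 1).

1/2

Take a = 1/2:
a ∨ a = 1/2 ∨ 1/2 = 1/2
¬a = ¬1/2 = 1/2
(a ∨ a) ∨ ¬a = 1/2 ∨ 1/2 = 1/2
a ∨ a = 1/2 ∨ 1/2 = 1/2
a ∧ (a ∨ a) = 1/2 ∧ 1/2 = 1/2
((a ∨ a) ∨ ¬a) ∨ (a ∧ (a ∨ a)) = 1/2 ∨ 1/2 = 1/2
No assignment yields a value below 1/2, so this is the minimum.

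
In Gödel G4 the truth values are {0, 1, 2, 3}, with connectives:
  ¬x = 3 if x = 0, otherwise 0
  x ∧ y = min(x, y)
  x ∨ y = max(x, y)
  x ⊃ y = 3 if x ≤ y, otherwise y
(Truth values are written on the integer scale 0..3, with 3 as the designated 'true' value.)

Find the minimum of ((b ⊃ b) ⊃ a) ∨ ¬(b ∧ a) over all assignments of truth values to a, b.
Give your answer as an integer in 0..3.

Take a = 1, b = 1:
b ⊃ b = 1 ⊃ 1 = 3
(b ⊃ b) ⊃ a = 3 ⊃ 1 = 1
b ∧ a = 1 ∧ 1 = 1
¬(b ∧ a) = ¬1 = 0
((b ⊃ b) ⊃ a) ∨ ¬(b ∧ a) = 1 ∨ 0 = 1
No assignment yields a value below 1, so this is the minimum.

1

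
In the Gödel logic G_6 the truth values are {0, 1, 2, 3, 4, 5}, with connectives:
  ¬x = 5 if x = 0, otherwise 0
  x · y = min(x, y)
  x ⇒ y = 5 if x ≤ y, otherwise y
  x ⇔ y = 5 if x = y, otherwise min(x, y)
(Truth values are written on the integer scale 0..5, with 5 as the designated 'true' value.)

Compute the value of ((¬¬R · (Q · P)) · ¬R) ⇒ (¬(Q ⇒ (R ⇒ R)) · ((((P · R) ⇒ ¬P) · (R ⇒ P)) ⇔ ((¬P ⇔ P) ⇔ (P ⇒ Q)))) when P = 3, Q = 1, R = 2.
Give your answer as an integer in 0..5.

¬R = ¬2 = 0
¬¬R = ¬0 = 5
Q · P = 1 · 3 = 1
¬¬R · (Q · P) = 5 · 1 = 1
¬R = ¬2 = 0
(¬¬R · (Q · P)) · ¬R = 1 · 0 = 0
R ⇒ R = 2 ⇒ 2 = 5
Q ⇒ (R ⇒ R) = 1 ⇒ 5 = 5
¬(Q ⇒ (R ⇒ R)) = ¬5 = 0
P · R = 3 · 2 = 2
¬P = ¬3 = 0
(P · R) ⇒ ¬P = 2 ⇒ 0 = 0
R ⇒ P = 2 ⇒ 3 = 5
((P · R) ⇒ ¬P) · (R ⇒ P) = 0 · 5 = 0
¬P = ¬3 = 0
¬P ⇔ P = 0 ⇔ 3 = 0
P ⇒ Q = 3 ⇒ 1 = 1
(¬P ⇔ P) ⇔ (P ⇒ Q) = 0 ⇔ 1 = 0
(((P · R) ⇒ ¬P) · (R ⇒ P)) ⇔ ((¬P ⇔ P) ⇔ (P ⇒ Q)) = 0 ⇔ 0 = 5
¬(Q ⇒ (R ⇒ R)) · ((((P · R) ⇒ ¬P) · (R ⇒ P)) ⇔ ((¬P ⇔ P) ⇔ (P ⇒ Q))) = 0 · 5 = 0
((¬¬R · (Q · P)) · ¬R) ⇒ (¬(Q ⇒ (R ⇒ R)) · ((((P · R) ⇒ ¬P) · (R ⇒ P)) ⇔ ((¬P ⇔ P) ⇔ (P ⇒ Q)))) = 0 ⇒ 0 = 5

5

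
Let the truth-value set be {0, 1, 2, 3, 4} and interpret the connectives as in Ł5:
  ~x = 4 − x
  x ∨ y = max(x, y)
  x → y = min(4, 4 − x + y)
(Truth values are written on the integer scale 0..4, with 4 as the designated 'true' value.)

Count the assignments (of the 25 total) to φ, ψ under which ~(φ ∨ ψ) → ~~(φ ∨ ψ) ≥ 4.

value 4: 21 assignments (counts)
value 2: 3 assignments
value 0: 1 assignment
So 21 of the 25 assignments meet the threshold.

21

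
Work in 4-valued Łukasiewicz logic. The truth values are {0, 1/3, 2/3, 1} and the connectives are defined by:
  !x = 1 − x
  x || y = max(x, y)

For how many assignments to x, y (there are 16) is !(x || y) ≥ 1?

1

x = 0, y = 0 ↦ 1  ≥
x = 0, y = 1/3 ↦ 2/3  <
x = 0, y = 2/3 ↦ 1/3  <
x = 0, y = 1 ↦ 0  <
x = 1/3, y = 0 ↦ 2/3  <
x = 1/3, y = 1/3 ↦ 2/3  <
x = 1/3, y = 2/3 ↦ 1/3  <
x = 1/3, y = 1 ↦ 0  <
x = 2/3, y = 0 ↦ 1/3  <
x = 2/3, y = 1/3 ↦ 1/3  <
x = 2/3, y = 2/3 ↦ 1/3  <
x = 2/3, y = 1 ↦ 0  <
x = 1, y = 0 ↦ 0  <
x = 1, y = 1/3 ↦ 0  <
x = 1, y = 2/3 ↦ 0  <
x = 1, y = 1 ↦ 0  <
So 1 of the 16 assignments meets the threshold.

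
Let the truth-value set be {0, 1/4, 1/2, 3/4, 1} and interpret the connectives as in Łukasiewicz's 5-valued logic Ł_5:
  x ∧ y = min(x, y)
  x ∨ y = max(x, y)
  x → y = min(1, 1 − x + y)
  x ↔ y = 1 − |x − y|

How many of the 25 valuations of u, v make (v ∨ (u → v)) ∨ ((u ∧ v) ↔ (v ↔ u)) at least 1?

value 1: 19 assignments (counts)
value 3/4: 5 assignments
value 1/2: 1 assignment
So 19 of the 25 assignments meet the threshold.

19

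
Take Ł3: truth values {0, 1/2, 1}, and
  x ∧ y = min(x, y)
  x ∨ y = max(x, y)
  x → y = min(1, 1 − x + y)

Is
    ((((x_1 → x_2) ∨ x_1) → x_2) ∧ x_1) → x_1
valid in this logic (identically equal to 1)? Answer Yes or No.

x_1 = 0, x_2 = 0 ↦ 1
x_1 = 0, x_2 = 1/2 ↦ 1
x_1 = 0, x_2 = 1 ↦ 1
x_1 = 1/2, x_2 = 0 ↦ 1
x_1 = 1/2, x_2 = 1/2 ↦ 1
x_1 = 1/2, x_2 = 1 ↦ 1
x_1 = 1, x_2 = 0 ↦ 1
x_1 = 1, x_2 = 1/2 ↦ 1
x_1 = 1, x_2 = 1 ↦ 1
Every assignment gives a value ≥ 1.

Yes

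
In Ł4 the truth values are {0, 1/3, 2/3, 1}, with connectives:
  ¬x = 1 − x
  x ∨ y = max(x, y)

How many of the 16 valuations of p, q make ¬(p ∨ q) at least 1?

p = 0, q = 0 ↦ 1  ≥
p = 0, q = 1/3 ↦ 2/3  <
p = 0, q = 2/3 ↦ 1/3  <
p = 0, q = 1 ↦ 0  <
p = 1/3, q = 0 ↦ 2/3  <
p = 1/3, q = 1/3 ↦ 2/3  <
p = 1/3, q = 2/3 ↦ 1/3  <
p = 1/3, q = 1 ↦ 0  <
p = 2/3, q = 0 ↦ 1/3  <
p = 2/3, q = 1/3 ↦ 1/3  <
p = 2/3, q = 2/3 ↦ 1/3  <
p = 2/3, q = 1 ↦ 0  <
p = 1, q = 0 ↦ 0  <
p = 1, q = 1/3 ↦ 0  <
p = 1, q = 2/3 ↦ 0  <
p = 1, q = 1 ↦ 0  <
So 1 of the 16 assignments meets the threshold.

1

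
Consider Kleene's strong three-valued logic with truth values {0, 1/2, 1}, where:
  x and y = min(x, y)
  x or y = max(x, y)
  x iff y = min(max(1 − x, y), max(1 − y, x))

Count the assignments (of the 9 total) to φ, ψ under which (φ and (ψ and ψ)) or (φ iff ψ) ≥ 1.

φ = 0, ψ = 0 ↦ 1  ≥
φ = 0, ψ = 1/2 ↦ 1/2  <
φ = 0, ψ = 1 ↦ 0  <
φ = 1/2, ψ = 0 ↦ 1/2  <
φ = 1/2, ψ = 1/2 ↦ 1/2  <
φ = 1/2, ψ = 1 ↦ 1/2  <
φ = 1, ψ = 0 ↦ 0  <
φ = 1, ψ = 1/2 ↦ 1/2  <
φ = 1, ψ = 1 ↦ 1  ≥
So 2 of the 9 assignments meet the threshold.

2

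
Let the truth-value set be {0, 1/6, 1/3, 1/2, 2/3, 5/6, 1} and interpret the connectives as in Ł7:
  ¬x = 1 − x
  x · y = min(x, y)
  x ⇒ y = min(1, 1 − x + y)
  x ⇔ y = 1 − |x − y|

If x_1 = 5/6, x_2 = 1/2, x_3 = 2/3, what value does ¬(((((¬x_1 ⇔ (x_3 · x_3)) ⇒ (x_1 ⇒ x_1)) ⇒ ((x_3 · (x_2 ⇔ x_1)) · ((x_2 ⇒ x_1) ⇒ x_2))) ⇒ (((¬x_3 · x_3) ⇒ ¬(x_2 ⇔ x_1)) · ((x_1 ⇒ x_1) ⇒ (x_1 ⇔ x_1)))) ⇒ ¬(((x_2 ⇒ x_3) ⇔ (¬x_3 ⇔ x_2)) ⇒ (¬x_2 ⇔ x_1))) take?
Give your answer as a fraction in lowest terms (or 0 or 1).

5/6

¬x_1 = ¬5/6 = 1/6
x_3 · x_3 = 2/3 · 2/3 = 2/3
¬x_1 ⇔ (x_3 · x_3) = 1/6 ⇔ 2/3 = 1/2
x_1 ⇒ x_1 = 5/6 ⇒ 5/6 = 1
(¬x_1 ⇔ (x_3 · x_3)) ⇒ (x_1 ⇒ x_1) = 1/2 ⇒ 1 = 1
x_2 ⇔ x_1 = 1/2 ⇔ 5/6 = 2/3
x_3 · (x_2 ⇔ x_1) = 2/3 · 2/3 = 2/3
x_2 ⇒ x_1 = 1/2 ⇒ 5/6 = 1
(x_2 ⇒ x_1) ⇒ x_2 = 1 ⇒ 1/2 = 1/2
(x_3 · (x_2 ⇔ x_1)) · ((x_2 ⇒ x_1) ⇒ x_2) = 2/3 · 1/2 = 1/2
((¬x_1 ⇔ (x_3 · x_3)) ⇒ (x_1 ⇒ x_1)) ⇒ ((x_3 · (x_2 ⇔ x_1)) · ((x_2 ⇒ x_1) ⇒ x_2)) = 1 ⇒ 1/2 = 1/2
¬x_3 = ¬2/3 = 1/3
¬x_3 · x_3 = 1/3 · 2/3 = 1/3
x_2 ⇔ x_1 = 1/2 ⇔ 5/6 = 2/3
¬(x_2 ⇔ x_1) = ¬2/3 = 1/3
(¬x_3 · x_3) ⇒ ¬(x_2 ⇔ x_1) = 1/3 ⇒ 1/3 = 1
x_1 ⇒ x_1 = 5/6 ⇒ 5/6 = 1
x_1 ⇔ x_1 = 5/6 ⇔ 5/6 = 1
(x_1 ⇒ x_1) ⇒ (x_1 ⇔ x_1) = 1 ⇒ 1 = 1
((¬x_3 · x_3) ⇒ ¬(x_2 ⇔ x_1)) · ((x_1 ⇒ x_1) ⇒ (x_1 ⇔ x_1)) = 1 · 1 = 1
(((¬x_1 ⇔ (x_3 · x_3)) ⇒ (x_1 ⇒ x_1)) ⇒ ((x_3 · (x_2 ⇔ x_1)) · ((x_2 ⇒ x_1) ⇒ x_2))) ⇒ (((¬x_3 · x_3) ⇒ ¬(x_2 ⇔ x_1)) · ((x_1 ⇒ x_1) ⇒ (x_1 ⇔ x_1))) = 1/2 ⇒ 1 = 1
x_2 ⇒ x_3 = 1/2 ⇒ 2/3 = 1
¬x_3 = ¬2/3 = 1/3
¬x_3 ⇔ x_2 = 1/3 ⇔ 1/2 = 5/6
(x_2 ⇒ x_3) ⇔ (¬x_3 ⇔ x_2) = 1 ⇔ 5/6 = 5/6
¬x_2 = ¬1/2 = 1/2
¬x_2 ⇔ x_1 = 1/2 ⇔ 5/6 = 2/3
((x_2 ⇒ x_3) ⇔ (¬x_3 ⇔ x_2)) ⇒ (¬x_2 ⇔ x_1) = 5/6 ⇒ 2/3 = 5/6
¬(((x_2 ⇒ x_3) ⇔ (¬x_3 ⇔ x_2)) ⇒ (¬x_2 ⇔ x_1)) = ¬5/6 = 1/6
((((¬x_1 ⇔ (x_3 · x_3)) ⇒ (x_1 ⇒ x_1)) ⇒ ((x_3 · (x_2 ⇔ x_1)) · ((x_2 ⇒ x_1) ⇒ x_2))) ⇒ (((¬x_3 · x_3) ⇒ ¬(x_2 ⇔ x_1)) · ((x_1 ⇒ x_1) ⇒ (x_1 ⇔ x_1)))) ⇒ ¬(((x_2 ⇒ x_3) ⇔ (¬x_3 ⇔ x_2)) ⇒ (¬x_2 ⇔ x_1)) = 1 ⇒ 1/6 = 1/6
¬(((((¬x_1 ⇔ (x_3 · x_3)) ⇒ (x_1 ⇒ x_1)) ⇒ ((x_3 · (x_2 ⇔ x_1)) · ((x_2 ⇒ x_1) ⇒ x_2))) ⇒ (((¬x_3 · x_3) ⇒ ¬(x_2 ⇔ x_1)) · ((x_1 ⇒ x_1) ⇒ (x_1 ⇔ x_1)))) ⇒ ¬(((x_2 ⇒ x_3) ⇔ (¬x_3 ⇔ x_2)) ⇒ (¬x_2 ⇔ x_1))) = ¬1/6 = 5/6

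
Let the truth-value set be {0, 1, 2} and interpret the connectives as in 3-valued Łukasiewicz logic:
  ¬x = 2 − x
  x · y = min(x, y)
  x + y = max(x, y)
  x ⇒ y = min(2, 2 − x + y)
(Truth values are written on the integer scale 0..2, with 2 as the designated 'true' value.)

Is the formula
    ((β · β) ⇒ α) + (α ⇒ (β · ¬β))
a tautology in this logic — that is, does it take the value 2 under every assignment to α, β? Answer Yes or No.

No

Counterexample: take α = 1, β = 2.
β · β = 2 · 2 = 2
(β · β) ⇒ α = 2 ⇒ 1 = 1
¬β = ¬2 = 0
β · ¬β = 2 · 0 = 0
α ⇒ (β · ¬β) = 1 ⇒ 0 = 1
((β · β) ⇒ α) + (α ⇒ (β · ¬β)) = 1 + 1 = 1
This gives 1 ≠ 2.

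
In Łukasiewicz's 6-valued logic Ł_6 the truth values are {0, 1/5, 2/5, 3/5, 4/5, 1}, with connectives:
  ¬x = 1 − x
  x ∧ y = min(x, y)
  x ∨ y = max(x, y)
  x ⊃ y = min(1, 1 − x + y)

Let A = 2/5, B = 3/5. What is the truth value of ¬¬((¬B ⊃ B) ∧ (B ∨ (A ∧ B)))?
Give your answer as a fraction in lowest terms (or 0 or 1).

¬B = ¬3/5 = 2/5
¬B ⊃ B = 2/5 ⊃ 3/5 = 1
A ∧ B = 2/5 ∧ 3/5 = 2/5
B ∨ (A ∧ B) = 3/5 ∨ 2/5 = 3/5
(¬B ⊃ B) ∧ (B ∨ (A ∧ B)) = 1 ∧ 3/5 = 3/5
¬((¬B ⊃ B) ∧ (B ∨ (A ∧ B))) = ¬3/5 = 2/5
¬¬((¬B ⊃ B) ∧ (B ∨ (A ∧ B))) = ¬2/5 = 3/5

3/5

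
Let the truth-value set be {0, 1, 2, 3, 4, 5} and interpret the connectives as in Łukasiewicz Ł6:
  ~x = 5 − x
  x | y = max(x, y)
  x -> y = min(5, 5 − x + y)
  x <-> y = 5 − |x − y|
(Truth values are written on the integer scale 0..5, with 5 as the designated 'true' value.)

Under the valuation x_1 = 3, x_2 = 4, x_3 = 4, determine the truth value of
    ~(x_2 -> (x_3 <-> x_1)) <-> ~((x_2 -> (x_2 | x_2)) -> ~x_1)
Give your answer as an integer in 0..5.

2

x_3 <-> x_1 = 4 <-> 3 = 4
x_2 -> (x_3 <-> x_1) = 4 -> 4 = 5
~(x_2 -> (x_3 <-> x_1)) = ~5 = 0
x_2 | x_2 = 4 | 4 = 4
x_2 -> (x_2 | x_2) = 4 -> 4 = 5
~x_1 = ~3 = 2
(x_2 -> (x_2 | x_2)) -> ~x_1 = 5 -> 2 = 2
~((x_2 -> (x_2 | x_2)) -> ~x_1) = ~2 = 3
~(x_2 -> (x_3 <-> x_1)) <-> ~((x_2 -> (x_2 | x_2)) -> ~x_1) = 0 <-> 3 = 2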